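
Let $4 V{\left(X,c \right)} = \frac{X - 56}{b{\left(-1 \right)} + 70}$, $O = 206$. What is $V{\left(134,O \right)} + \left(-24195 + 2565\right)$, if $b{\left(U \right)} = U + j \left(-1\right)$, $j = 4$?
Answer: $- \frac{216297}{10} \approx -21630.0$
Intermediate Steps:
$b{\left(U \right)} = -4 + U$ ($b{\left(U \right)} = U + 4 \left(-1\right) = U - 4 = -4 + U$)
$V{\left(X,c \right)} = - \frac{14}{65} + \frac{X}{260}$ ($V{\left(X,c \right)} = \frac{\left(X - 56\right) \frac{1}{\left(-4 - 1\right) + 70}}{4} = \frac{\left(-56 + X\right) \frac{1}{-5 + 70}}{4} = \frac{\left(-56 + X\right) \frac{1}{65}}{4} = \frac{- \frac{56}{65} + \frac{X}{65}}{4} = - \frac{14}{65} + \frac{X}{260}$)
$V{\left(134,O \right)} + \left(-24195 + 2565\right) = \left(- \frac{14}{65} + \frac{1}{260} \cdot 134\right) + \left(-24195 + 2565\right) = \left(- \frac{14}{65} + \frac{67}{130}\right) - 21630 = \frac{3}{10} - 21630 = - \frac{216297}{10}$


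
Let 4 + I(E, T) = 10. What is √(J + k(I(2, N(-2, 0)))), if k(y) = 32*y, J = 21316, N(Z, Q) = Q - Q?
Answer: 2*√5377 ≈ 146.66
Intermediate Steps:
N(Z, Q) = 0
I(E, T) = 6 (I(E, T) = -4 + 10 = 6)
√(J + k(I(2, N(-2, 0)))) = √(21316 + 32*6) = √(21316 + 192) = √21508 = 2*√5377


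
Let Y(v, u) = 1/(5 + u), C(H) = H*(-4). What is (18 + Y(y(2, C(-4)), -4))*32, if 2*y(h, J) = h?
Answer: 608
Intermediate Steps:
C(H) = -4*H
y(h, J) = h/2
(18 + Y(y(2, C(-4)), -4))*32 = (18 + 1/(5 - 4))*32 = (18 + 1/1)*32 = (18 + 1)*32 = 19*32 = 608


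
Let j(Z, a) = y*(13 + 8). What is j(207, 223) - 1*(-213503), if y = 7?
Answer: 213650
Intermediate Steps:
j(Z, a) = 147 (j(Z, a) = 7*(13 + 8) = 7*21 = 147)
j(207, 223) - 1*(-213503) = 147 - 1*(-213503) = 147 + 213503 = 213650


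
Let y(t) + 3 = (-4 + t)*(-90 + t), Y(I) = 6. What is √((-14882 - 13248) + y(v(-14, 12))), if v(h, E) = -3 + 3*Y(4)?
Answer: I*√28958 ≈ 170.17*I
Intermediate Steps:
v(h, E) = 15 (v(h, E) = -3 + 3*6 = -3 + 18 = 15)
y(t) = -3 + (-90 + t)*(-4 + t) (y(t) = -3 + (-4 + t)*(-90 + t) = -3 + (-90 + t)*(-4 + t))
√((-14882 - 13248) + y(v(-14, 12))) = √((-14882 - 13248) + (357 + 15² - 94*15)) = √(-28130 + (357 + 225 - 1410)) = √(-28130 - 828) = √(-28958) = I*√28958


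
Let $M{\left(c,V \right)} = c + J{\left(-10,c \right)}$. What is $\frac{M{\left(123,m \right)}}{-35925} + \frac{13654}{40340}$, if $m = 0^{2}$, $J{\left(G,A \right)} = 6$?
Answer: $\frac{16177203}{48307150} \approx 0.33488$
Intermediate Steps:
$m = 0$
$M{\left(c,V \right)} = 6 + c$ ($M{\left(c,V \right)} = c + 6 = 6 + c$)
$\frac{M{\left(123,m \right)}}{-35925} + \frac{13654}{40340} = \frac{6 + 123}{-35925} + \frac{13654}{40340} = 129 \left(- \frac{1}{35925}\right) + 13654 \cdot \frac{1}{40340} = - \frac{43}{11975} + \frac{6827}{20170} = \frac{16177203}{48307150}$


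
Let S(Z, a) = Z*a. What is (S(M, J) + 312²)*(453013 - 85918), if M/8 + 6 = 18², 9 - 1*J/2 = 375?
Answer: -647872750080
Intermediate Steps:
J = -732 (J = 18 - 2*375 = 18 - 750 = -732)
M = 2544 (M = -48 + 8*18² = -48 + 8*324 = -48 + 2592 = 2544)
(S(M, J) + 312²)*(453013 - 85918) = (2544*(-732) + 312²)*(453013 - 85918) = (-1862208 + 97344)*367095 = -1764864*367095 = -647872750080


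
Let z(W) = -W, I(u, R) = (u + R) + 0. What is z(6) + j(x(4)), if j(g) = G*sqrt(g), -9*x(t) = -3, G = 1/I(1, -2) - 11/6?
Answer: -6 - 17*sqrt(3)/18 ≈ -7.6358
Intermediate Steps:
I(u, R) = R + u (I(u, R) = (R + u) + 0 = R + u)
G = -17/6 (G = 1/(-2 + 1) - 11/6 = 1/(-1) - 11*1/6 = 1*(-1) - 11/6 = -1 - 11/6 = -17/6 ≈ -2.8333)
x(t) = 1/3 (x(t) = -1/9*(-3) = 1/3)
j(g) = -17*sqrt(g)/6
z(6) + j(x(4)) = -1*6 - 17*sqrt(3)/18 = -6 - 17*sqrt(3)/18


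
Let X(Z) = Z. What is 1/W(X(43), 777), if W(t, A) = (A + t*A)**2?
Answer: 1/1168819344 ≈ 8.5556e-10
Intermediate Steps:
W(t, A) = (A + A*t)**2
1/W(X(43), 777) = 1/(777**2*(1 + 43)**2) = 1/(603729*44**2) = 1/(603729*1936) = 1/1168819344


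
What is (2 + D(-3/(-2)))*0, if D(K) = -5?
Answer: 0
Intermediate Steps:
(2 + D(-3/(-2)))*0 = (2 - 5)*0 = -3*0 = 0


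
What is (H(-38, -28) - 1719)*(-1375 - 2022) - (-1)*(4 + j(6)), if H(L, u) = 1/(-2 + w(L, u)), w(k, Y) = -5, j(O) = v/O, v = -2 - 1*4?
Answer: 40879519/7 ≈ 5.8399e+6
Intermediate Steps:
v = -6 (v = -2 - 4 = -6)
j(O) = -6/O
H(L, u) = -⅐ (H(L, u) = 1/(-2 - 5) = 1/(-7) = -⅐)
(H(-38, -28) - 1719)*(-1375 - 2022) - (-1)*(4 + j(6)) = (-⅐ - 1719)*(-1375 - 2022) - (-1)*(4 - 6/6) = -12034/7*(-3397) - (-1)*(4 - 6*⅙) = 40879498/7 - (-1)*(4 - 1) = 40879498/7 - (-1)*3 = 40879498/7 - 1*(-3) = 40879498/7 + 3 = 40879519/7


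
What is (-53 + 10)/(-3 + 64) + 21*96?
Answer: 122933/61 ≈ 2015.3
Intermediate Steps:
(-53 + 10)/(-3 + 64) + 21*96 = -43/61 + 2016 = 122933/61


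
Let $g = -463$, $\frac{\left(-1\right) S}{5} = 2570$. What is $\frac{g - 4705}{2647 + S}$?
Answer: $\frac{272}{537} \approx 0.50652$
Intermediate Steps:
$S = -12850$ ($S = \left(-5\right) 2570 = -12850$)
$\frac{g - 4705}{2647 + S} = \frac{-463 - 4705}{2647 - 12850} = - \frac{5168}{-10203} = \left(-5168\right) \left(- \frac{1}{10203}\right) = \frac{272}{537}$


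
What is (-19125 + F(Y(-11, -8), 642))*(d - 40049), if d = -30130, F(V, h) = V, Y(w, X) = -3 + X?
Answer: 1342945344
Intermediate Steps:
(-19125 + F(Y(-11, -8), 642))*(d - 40049) = (-19125 + (-3 - 8))*(-30130 - 40049) = (-19125 - 11)*(-70179) = -19136*(-70179) = 1342945344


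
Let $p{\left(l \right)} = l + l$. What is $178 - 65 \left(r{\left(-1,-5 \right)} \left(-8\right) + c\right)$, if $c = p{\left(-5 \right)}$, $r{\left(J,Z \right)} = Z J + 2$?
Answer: $4468$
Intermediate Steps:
$p{\left(l \right)} = 2 l$
$r{\left(J,Z \right)} = 2 + J Z$ ($r{\left(J,Z \right)} = J Z + 2 = 2 + J Z$)
$c = -10$ ($c = 2 \left(-5\right) = -10$)
$178 - 65 \left(r{\left(-1,-5 \right)} \left(-8\right) + c\right) = 178 - 65 \left(\left(2 - -5\right) \left(-8\right) - 10\right) = 178 - 65 \left(\left(2 + 5\right) \left(-8\right) - 10\right) = 178 - 65 \left(7 \left(-8\right) - 10\right) = 178 - 65 \left(-56 - 10\right) = 178 - -4290 = 178 + 4290 = 4468$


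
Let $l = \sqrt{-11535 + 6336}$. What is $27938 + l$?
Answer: $27938 + i \sqrt{5199} \approx 27938.0 + 72.104 i$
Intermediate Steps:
$l = i \sqrt{5199}$ ($l = \sqrt{-5199} = i \sqrt{5199} \approx 72.104 i$)
$27938 + l = 27938 + i \sqrt{5199}$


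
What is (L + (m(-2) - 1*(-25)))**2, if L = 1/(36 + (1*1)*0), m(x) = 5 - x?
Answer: 1329409/1296 ≈ 1025.8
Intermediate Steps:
L = 1/36 (L = 1/(36 + 1*0) = 1/(36 + 0) = 1/36 ≈ 0.027778)
(L + (m(-2) - 1*(-25)))**2 = (1/36 + ((5 - 1*(-2)) - 1*(-25)))**2 = (1/36 + ((5 + 2) + 25))**2 = (1/36 + (7 + 25))**2 = (1/36 + 32)**2 = (1153/36)**2 = 1329409/1296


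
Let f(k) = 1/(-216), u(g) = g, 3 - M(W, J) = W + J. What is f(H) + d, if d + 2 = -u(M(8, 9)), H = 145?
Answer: 2591/216 ≈ 11.995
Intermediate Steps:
M(W, J) = 3 - J - W (M(W, J) = 3 - (W + J) = 3 - (J + W) = 3 + (-J - W) = 3 - J - W)
f(k) = -1/216
d = 12 (d = -2 - (3 - 1*9 - 1*8) = -2 - (3 - 9 - 8) = -2 - 1*(-14) = -2 + 14 = 12)
f(H) + d = -1/216 + 12 = 2591/216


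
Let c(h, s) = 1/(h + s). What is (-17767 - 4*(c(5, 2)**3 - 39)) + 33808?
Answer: 5555567/343 ≈ 16197.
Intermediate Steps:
(-17767 - 4*(c(5, 2)**3 - 39)) + 33808 = (-17767 - 4*((1/(5 + 2))**3 - 39)) + 33808 = (-17767 - 4*((1/7)**3 - 39)) + 33808 = (-17767 - 4*(1/343 - 39)) + 33808 = (-17767 - 4*(-13376/343)) + 33808 = (-17767 + 53504/343) + 33808 = -6040577/343 + 33808 = 5555567/343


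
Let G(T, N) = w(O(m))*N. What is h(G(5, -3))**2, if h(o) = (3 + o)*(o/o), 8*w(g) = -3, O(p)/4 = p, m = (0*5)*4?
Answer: 1089/64 ≈ 17.016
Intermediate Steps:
m = 0 (m = 0*4 = 0)
O(p) = 4*p
w(g) = -3/8 (w(g) = (1/8)*(-3) = -3/8)
G(T, N) = -3*N/8
h(o) = 3 + o (h(o) = (3 + o)*1 = 3 + o)
h(G(5, -3))**2 = (3 - 3/8*(-3))**2 = (3 + 9/8)**2 = (33/8)**2 = 1089/64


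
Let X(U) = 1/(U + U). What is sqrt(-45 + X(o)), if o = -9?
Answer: I*sqrt(1622)/6 ≈ 6.7123*I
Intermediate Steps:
X(U) = 1/(2*U)
sqrt(-45 + X(o)) = sqrt(-45 + (1/2)/(-9)) = sqrt(-45 + (1/2)*(-1/9)) = sqrt(-45 - 1/18) = sqrt(-811/18) = I*sqrt(1622)/6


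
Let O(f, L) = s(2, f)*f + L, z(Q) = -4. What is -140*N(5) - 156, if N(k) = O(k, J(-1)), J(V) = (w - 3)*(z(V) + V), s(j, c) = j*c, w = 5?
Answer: -5756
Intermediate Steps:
s(j, c) = c*j
J(V) = -8 + 2*V (J(V) = (5 - 3)*(-4 + V) = 2*(-4 + V) = -8 + 2*V)
O(f, L) = L + 2*f² (O(f, L) = (f*2)*f + L = (2*f)*f + L = 2*f² + L = L + 2*f²)
N(k) = -10 + 2*k² (N(k) = (-8 + 2*(-1)) + 2*k² = (-8 - 2) + 2*k² = -10 + 2*k²)
-140*N(5) - 156 = -140*(-10 + 2*5²) - 156 = -140*(-10 + 2*25) - 156 = -140*(-10 + 50) - 156 = -140*40 - 156 = -5600 - 156 = -5756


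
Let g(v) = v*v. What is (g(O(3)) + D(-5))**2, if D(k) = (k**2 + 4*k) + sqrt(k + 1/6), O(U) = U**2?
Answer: (516 + I*sqrt(174))**2/36 ≈ 7391.2 + 378.14*I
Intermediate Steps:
g(v) = v**2
D(k) = k**2 + sqrt(1/6 + k) + 4*k (D(k) = (k**2 + 4*k) + sqrt(k + 1/6) = (k**2 + 4*k) + sqrt(1/6 + k) = k**2 + sqrt(1/6 + k) + 4*k)
(g(O(3)) + D(-5))**2 = ((3**2)**2 + ((-5)**2 + 4*(-5) + sqrt(6 + 36*(-5))/6))**2 = (9**2 + (25 - 20 + sqrt(6 - 180)/6))**2 = (81 + (25 - 20 + sqrt(-174)/6))**2 = (81 + (25 - 20 + (I*sqrt(174))/6))**2 = (81 + (25 - 20 + I*sqrt(174)/6))**2 = (81 + (5 + I*sqrt(174)/6))**2 = (86 + I*sqrt(174)/6)**2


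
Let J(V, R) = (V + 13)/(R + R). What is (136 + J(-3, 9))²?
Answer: 1510441/81 ≈ 18647.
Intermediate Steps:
J(V, R) = (13 + V)/(2*R) (J(V, R) = (13 + V)/((2*R)) = (13 + V)*(1/(2*R)) = (13 + V)/(2*R))
(136 + J(-3, 9))² = (136 + (½)*(13 - 3)/9)² = (136 + (½)*(⅑)*10)² = (136 + 5/9)² = (1229/9)² = 1510441/81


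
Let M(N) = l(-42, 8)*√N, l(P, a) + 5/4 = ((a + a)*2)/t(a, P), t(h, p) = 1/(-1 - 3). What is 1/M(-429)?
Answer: 4*I*√429/221793 ≈ 0.00037354*I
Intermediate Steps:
t(h, p) = -¼ (t(h, p) = 1/(-4) = -¼)
l(P, a) = -5/4 - 16*a (l(P, a) = -5/4 + ((a + a)*2)/(-¼) = -5/4 + ((2*a)*2)*(-4) = -5/4 + (4*a)*(-4) = -5/4 - 16*a)
M(N) = -517*√N/4 (M(N) = (-5/4 - 16*8)*√N = (-5/4 - 128)*√N = -517*√N/4)
1/M(-429) = 1/(-517*I*√429/4) = 4*I*√429/221793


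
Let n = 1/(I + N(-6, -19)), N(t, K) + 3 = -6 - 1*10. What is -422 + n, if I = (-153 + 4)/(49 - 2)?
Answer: -439771/1042 ≈ -422.04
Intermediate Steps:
N(t, K) = -19 (N(t, K) = -3 + (-6 - 1*10) = -3 + (-6 - 10) = -3 - 16 = -19)
I = -149/47 ≈ -3.1702
n = -47/1042 (n = 1/(-149/47 - 19) = 1/(-1042/47) = -47/1042 ≈ -0.045106)
-422 + n = -422 - 47/1042 = -439771/1042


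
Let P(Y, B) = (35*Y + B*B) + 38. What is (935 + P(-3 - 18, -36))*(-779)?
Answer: -1194986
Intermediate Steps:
P(Y, B) = 38 + B² + 35*Y (P(Y, B) = (35*Y + B²) + 38 = (B² + 35*Y) + 38 = 38 + B² + 35*Y)
(935 + P(-3 - 18, -36))*(-779) = (935 + (38 + (-36)² + 35*(-3 - 18)))*(-779) = (935 + (38 + 1296 + 35*(-21)))*(-779) = (935 + (38 + 1296 - 735))*(-779) = (935 + 599)*(-779) = 1534*(-779) = -1194986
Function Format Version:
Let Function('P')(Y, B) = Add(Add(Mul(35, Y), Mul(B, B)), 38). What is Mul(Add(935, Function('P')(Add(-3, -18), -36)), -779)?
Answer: -1194986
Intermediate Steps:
Function('P')(Y, B) = Add(38, Pow(B, 2), Mul(35, Y)) (Function('P')(Y, B) = Add(Add(Mul(35, Y), Pow(B, 2)), 38) = Add(Add(Pow(B, 2), Mul(35, Y)), 38) = Add(38, Pow(B, 2), Mul(35, Y)))
Mul(Add(935, Function('P')(Add(-3, -18), -36)), -779) = Mul(Add(935, Add(38, Pow(-36, 2), Mul(35, Add(-3, -18)))), -779) = Mul(Add(935, Add(38, 1296, Mul(35, -21))), -779) = Mul(Add(935, Add(38, 1296, -735)), -779) = Mul(Add(935, 599), -779) = Mul(1534, -779) = -1194986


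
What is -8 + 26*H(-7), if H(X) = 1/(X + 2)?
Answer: -66/5 ≈ -13.200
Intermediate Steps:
H(X) = 1/(2 + X)
-8 + 26*H(-7) = -8 + 26/(2 - 7) = -8 + 26/(-5) = -8 + 26*(-1/5) = -8 - 26/5 = -66/5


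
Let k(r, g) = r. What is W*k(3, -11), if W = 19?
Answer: 57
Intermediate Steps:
W*k(3, -11) = 19*3 = 57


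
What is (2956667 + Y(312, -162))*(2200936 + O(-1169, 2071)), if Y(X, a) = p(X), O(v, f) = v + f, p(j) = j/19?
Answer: 123692620298430/19 ≈ 6.5101e+12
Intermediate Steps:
p(j) = j/19 (p(j) = j*(1/19) = j/19)
O(v, f) = f + v
Y(X, a) = X/19
(2956667 + Y(312, -162))*(2200936 + O(-1169, 2071)) = (2956667 + (1/19)*312)*(2200936 + (2071 - 1169)) = (2956667 + 312/19)*(2200936 + 902) = (56176985/19)*2201838 = 123692620298430/19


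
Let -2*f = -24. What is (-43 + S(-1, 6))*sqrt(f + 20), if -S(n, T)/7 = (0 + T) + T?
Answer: -508*sqrt(2) ≈ -718.42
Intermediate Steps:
f = 12 (f = -1/2*(-24) = 12)
S(n, T) = -14*T (S(n, T) = -7*((0 + T) + T) = -7*(T + T) = -14*T)
(-43 + S(-1, 6))*sqrt(f + 20) = (-43 - 14*6)*sqrt(12 + 20) = (-43 - 84)*sqrt(32) = -508*sqrt(2)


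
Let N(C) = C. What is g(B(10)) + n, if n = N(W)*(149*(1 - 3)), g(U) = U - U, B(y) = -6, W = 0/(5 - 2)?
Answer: 0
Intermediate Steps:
W = 0 (W = 0/3 = 0*(1/3) = 0)
g(U) = 0
n = 0 (n = 0*(149*(1 - 3)) = 0*(149*(-2)) = 0*(-298) = 0)
g(B(10)) + n = 0 + 0 = 0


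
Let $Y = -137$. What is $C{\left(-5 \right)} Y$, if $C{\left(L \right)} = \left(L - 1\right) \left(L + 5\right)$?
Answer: $0$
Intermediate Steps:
$C{\left(L \right)} = \left(-1 + L\right) \left(5 + L\right)$
$C{\left(-5 \right)} Y = \left(-5 + \left(-5\right)^{2} + 4 \left(-5\right)\right) \left(-137\right) = \left(-5 + 25 - 20\right) \left(-137\right) = 0 \left(-137\right) = 0$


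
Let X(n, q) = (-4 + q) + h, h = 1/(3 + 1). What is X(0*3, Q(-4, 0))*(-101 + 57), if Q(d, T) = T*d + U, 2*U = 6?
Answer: 33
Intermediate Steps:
U = 3 (U = (1/2)*6 = 3)
h = 1/4 ≈ 0.25000
Q(d, T) = 3 + T*d (Q(d, T) = T*d + 3 = 3 + T*d)
X(n, q) = -15/4 + q (X(n, q) = (-4 + q) + 1/4 = -15/4 + q)
X(0*3, Q(-4, 0))*(-101 + 57) = (-15/4 + (3 + 0*(-4)))*(-101 + 57) = (-15/4 + (3 + 0))*(-44) = (-15/4 + 3)*(-44) = -3/4*(-44) = 33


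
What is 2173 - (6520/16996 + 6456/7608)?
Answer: 2925225718/1346933 ≈ 2171.8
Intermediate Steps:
2173 - (6520/16996 + 6456/7608) = 2173 - (6520*(1/16996) + 6456*(1/7608)) = 2173 - (1630/4249 + 269/317) = 2173 - 1*1659691/1346933 = 2173 - 1659691/1346933 = 2925225718/1346933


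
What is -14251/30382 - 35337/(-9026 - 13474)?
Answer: 125493539/113932500 ≈ 1.1015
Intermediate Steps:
-14251/30382 - 35337/(-9026 - 13474) = -14251*1/30382 - 35337/(-22500) = -14251/30382 - 35337*(-1/22500) = -14251/30382 + 11779/7500 = 125493539/113932500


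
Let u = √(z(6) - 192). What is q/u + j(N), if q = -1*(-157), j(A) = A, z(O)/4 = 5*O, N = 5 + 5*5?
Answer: 30 - 157*I*√2/12 ≈ 30.0 - 18.503*I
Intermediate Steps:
N = 30 (N = 5 + 25 = 30)
z(O) = 20*O (z(O) = 4*(5*O) = 20*O)
u = 6*I*√2 (u = √(20*6 - 192) = √(120 - 192) = √(-72) = 6*I*√2 ≈ 8.4853*I)
q = 157
q/u + j(N) = 157/((6*I*√2)) + 30 = 157*(-I*√2/12) + 30 = -157*I*√2/12 + 30 = 30 - 157*I*√2/12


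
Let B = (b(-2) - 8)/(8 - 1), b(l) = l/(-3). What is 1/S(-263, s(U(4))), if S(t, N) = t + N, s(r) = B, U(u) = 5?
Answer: -21/5545 ≈ -0.0037872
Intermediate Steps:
b(l) = -l/3 (b(l) = l*(-1/3) = -l/3)
B = -22/21 (B = (-1/3*(-2) - 8)/(8 - 1) = (2/3 - 8)/7 = -22/3*1/7 = -22/21 ≈ -1.0476)
s(r) = -22/21
S(t, N) = N + t
1/S(-263, s(U(4))) = 1/(-22/21 - 263) = 1/(-5545/21) = -21/5545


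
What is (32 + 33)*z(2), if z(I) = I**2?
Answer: 260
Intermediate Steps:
(32 + 33)*z(2) = (32 + 33)*2**2 = 65*4 = 260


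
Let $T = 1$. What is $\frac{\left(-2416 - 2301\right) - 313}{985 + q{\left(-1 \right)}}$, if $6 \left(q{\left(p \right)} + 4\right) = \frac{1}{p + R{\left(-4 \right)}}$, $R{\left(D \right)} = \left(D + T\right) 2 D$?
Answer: $- \frac{694140}{135379} \approx -5.1274$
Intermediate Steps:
$R{\left(D \right)} = D \left(2 + 2 D\right)$ ($R{\left(D \right)} = \left(D + 1\right) 2 D = \left(1 + D\right) 2 D = \left(2 + 2 D\right) D = D \left(2 + 2 D\right)$)
$q{\left(p \right)} = -4 + \frac{1}{6 \left(24 + p\right)}$ ($q{\left(p \right)} = -4 + \frac{1}{6 \left(p + 2 \left(-4\right) \left(1 - 4\right)\right)} = -4 + \frac{1}{6 \left(p + 2 \left(-4\right) \left(-3\right)\right)} = -4 + \frac{1}{6 \left(p + 24\right)} = -4 + \frac{1}{6 \left(24 + p\right)}$)
$\frac{\left(-2416 - 2301\right) - 313}{985 + q{\left(-1 \right)}} = \frac{\left(-2416 - 2301\right) - 313}{985 + \frac{-575 - -24}{6 \left(24 - 1\right)}} = \frac{\left(-2416 - 2301\right) - 313}{985 + \frac{-575 + 24}{6 \cdot 23}} = \frac{-4717 - 313}{985 + \frac{1}{6} \cdot \frac{1}{23} \left(-551\right)} = - \frac{5030}{985 - \frac{551}{138}} = - \frac{5030}{\frac{135379}{138}} = \left(-5030\right) \frac{138}{135379} = - \frac{694140}{135379}$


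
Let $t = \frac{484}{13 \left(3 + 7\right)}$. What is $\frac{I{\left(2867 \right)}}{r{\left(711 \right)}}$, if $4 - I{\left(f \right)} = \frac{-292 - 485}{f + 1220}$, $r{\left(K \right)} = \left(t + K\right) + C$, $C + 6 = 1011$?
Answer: $\frac{1113125}{456853034} \approx 0.0024365$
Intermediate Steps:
$C = 1005$ ($C = -6 + 1011 = 1005$)
$t = \frac{242}{65}$ ($t = \frac{484}{13 \cdot 10} = \frac{484}{130} = 484 \cdot \frac{1}{130} = \frac{242}{65} \approx 3.7231$)
$r{\left(K \right)} = \frac{65567}{65} + K$ ($r{\left(K \right)} = \left(\frac{242}{65} + K\right) + 1005 = \frac{65567}{65} + K$)
$I{\left(f \right)} = 4 + \frac{777}{1220 + f}$ ($I{\left(f \right)} = 4 - \frac{-292 - 485}{f + 1220} = 4 - - \frac{777}{1220 + f} = 4 + \frac{777}{1220 + f}$)
$\frac{I{\left(2867 \right)}}{r{\left(711 \right)}} = \frac{\frac{1}{1220 + 2867} \left(5657 + 4 \cdot 2867\right)}{\frac{65567}{65} + 711} = \frac{\frac{1}{4087} \left(5657 + 11468\right)}{\frac{111782}{65}} = \frac{1}{4087} \cdot 17125 \cdot \frac{65}{111782} = \frac{17125}{4087} \cdot \frac{65}{111782} = \frac{1113125}{456853034}$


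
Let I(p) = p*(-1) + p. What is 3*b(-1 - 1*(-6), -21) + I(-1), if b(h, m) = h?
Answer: 15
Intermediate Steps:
I(p) = 0 (I(p) = -p + p = 0)
3*b(-1 - 1*(-6), -21) + I(-1) = 3*(-1 - 1*(-6)) + 0 = 3*(-1 + 6) + 0 = 3*5 + 0 = 15 + 0 = 15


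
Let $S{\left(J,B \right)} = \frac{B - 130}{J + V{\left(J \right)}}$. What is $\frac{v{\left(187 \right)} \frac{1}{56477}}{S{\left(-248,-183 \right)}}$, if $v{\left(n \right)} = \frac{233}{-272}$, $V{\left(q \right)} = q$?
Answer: $- \frac{7223}{300514117} \approx -2.4035 \cdot 10^{-5}$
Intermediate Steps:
$v{\left(n \right)} = - \frac{233}{272}$ ($v{\left(n \right)} = 233 \left(- \frac{1}{272}\right) = - \frac{233}{272}$)
$S{\left(J,B \right)} = \frac{-130 + B}{2 J}$ ($S{\left(J,B \right)} = \frac{B - 130}{J + J} = \frac{-130 + B}{2 J}$)
$\frac{v{\left(187 \right)} \frac{1}{56477}}{S{\left(-248,-183 \right)}} = \frac{\left(- \frac{233}{272}\right) \frac{1}{56477}}{\frac{1}{2} \frac{1}{-248} \left(-130 - 183\right)} = \frac{\left(- \frac{233}{272}\right) \frac{1}{56477}}{\frac{1}{2} \left(- \frac{1}{248}\right) \left(-313\right)} = - \frac{233}{15361744 \cdot \frac{313}{496}} = \left(- \frac{233}{15361744}\right) \frac{496}{313} = - \frac{7223}{300514117}$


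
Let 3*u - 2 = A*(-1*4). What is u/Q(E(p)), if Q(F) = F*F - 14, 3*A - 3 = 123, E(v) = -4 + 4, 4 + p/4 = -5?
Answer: 83/21 ≈ 3.9524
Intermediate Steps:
p = -36 (p = -16 + 4*(-5) = -16 - 20 = -36)
E(v) = 0
A = 42 (A = 1 + (⅓)*123 = 1 + 41 = 42)
Q(F) = -14 + F² (Q(F) = F² - 14 = -14 + F²)
u = -166/3 (u = ⅔ + (42*(-1*4))/3 = ⅔ + (42*(-4))/3 = ⅔ + (⅓)*(-168) = ⅔ - 56 = -166/3 ≈ -55.333)
u/Q(E(p)) = -166/(3*(-14 + 0²)) = -166/(3*(-14 + 0)) = -166/3/(-14) = -166/3*(-1/14) = 83/21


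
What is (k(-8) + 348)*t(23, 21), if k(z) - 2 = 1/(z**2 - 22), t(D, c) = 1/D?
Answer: 14701/966 ≈ 15.218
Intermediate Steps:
k(z) = 2 + 1/(-22 + z**2) (k(z) = 2 + 1/(z**2 - 22) = 2 + 1/(-22 + z**2))
(k(-8) + 348)*t(23, 21) = ((-43 + 2*(-8)**2)/(-22 + (-8)**2) + 348)/23 = ((-43 + 2*64)/(-22 + 64) + 348)*(1/23) = ((-43 + 128)/42 + 348)*(1/23) = ((1/42)*85 + 348)*(1/23) = (85/42 + 348)*(1/23) = (14701/42)*(1/23) = 14701/966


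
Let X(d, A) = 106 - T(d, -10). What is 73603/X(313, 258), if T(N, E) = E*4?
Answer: 73603/146 ≈ 504.13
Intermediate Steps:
T(N, E) = 4*E
X(d, A) = 146 (X(d, A) = 106 - 4*(-10) = 106 - 1*(-40) = 106 + 40 = 146)
73603/X(313, 258) = 73603/146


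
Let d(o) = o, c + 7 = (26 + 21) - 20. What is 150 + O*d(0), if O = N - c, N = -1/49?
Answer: 150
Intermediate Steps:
N = -1/49 (N = -1*1/49 = -1/49 ≈ -0.020408)
c = 20 (c = -7 + ((26 + 21) - 20) = -7 + (47 - 20) = -7 + 27 = 20)
O = -981/49 (O = -1/49 - 1*20 = -1/49 - 20 = -981/49 ≈ -20.020)
150 + O*d(0) = 150 - 981/49*0 = 150 + 0 = 150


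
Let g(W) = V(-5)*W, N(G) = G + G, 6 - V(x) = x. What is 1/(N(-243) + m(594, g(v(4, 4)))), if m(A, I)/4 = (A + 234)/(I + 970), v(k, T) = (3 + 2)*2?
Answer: -15/7244 ≈ -0.0020707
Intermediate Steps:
V(x) = 6 - x
N(G) = 2*G
v(k, T) = 10 (v(k, T) = 5*2 = 10)
g(W) = 11*W (g(W) = (6 - 1*(-5))*W = (6 + 5)*W = 11*W)
m(A, I) = 4*(234 + A)/(970 + I) (m(A, I) = 4*((A + 234)/(I + 970)) = 4*((234 + A)/(970 + I)) = 4*(234 + A)/(970 + I))
1/(N(-243) + m(594, g(v(4, 4)))) = 1/(2*(-243) + 4*(234 + 594)/(970 + 11*10)) = 1/(-486 + 4*828/(970 + 110)) = 1/(-486 + 4*828/1080) = 1/(-486 + 4*(1/1080)*828) = 1/(-486 + 46/15) = 1/(-7244/15) = -15/7244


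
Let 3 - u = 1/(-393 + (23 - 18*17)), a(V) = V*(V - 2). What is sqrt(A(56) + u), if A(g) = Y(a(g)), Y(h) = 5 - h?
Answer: 3*I*sqrt(226535)/26 ≈ 54.918*I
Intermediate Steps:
a(V) = V*(-2 + V)
A(g) = 5 - g*(-2 + g)
u = 2029/676 (u = 3 - 1/(-393 + (23 - 18*17)) = 3 - 1/(-393 + (23 - 306)) = 3 - 1/(-393 - 283) = 3 - 1/(-676) = 3 - 1*(-1/676) = 3 + 1/676 = 2029/676 ≈ 3.0015)
sqrt(A(56) + u) = sqrt((5 - 1*56*(-2 + 56)) + 2029/676) = sqrt((5 - 1*56*54) + 2029/676) = sqrt((5 - 3024) + 2029/676) = sqrt(-3019 + 2029/676) = sqrt(-2038815/676) = 3*I*sqrt(226535)/26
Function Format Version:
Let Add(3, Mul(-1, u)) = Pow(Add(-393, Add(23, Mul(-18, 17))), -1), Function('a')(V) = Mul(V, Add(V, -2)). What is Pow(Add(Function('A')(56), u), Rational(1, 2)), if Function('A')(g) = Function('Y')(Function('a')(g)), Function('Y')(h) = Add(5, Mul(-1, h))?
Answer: Mul(Rational(3, 26), I, Pow(226535, Rational(1, 2))) ≈ Mul(54.918, I)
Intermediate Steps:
Function('a')(V) = Mul(V, Add(-2, V))
Function('A')(g) = Add(5, Mul(-1, g, Add(-2, g))) (Function('A')(g) = Add(5, Mul(-1, Mul(g, Add(-2, g)))) = Add(5, Mul(-1, g, Add(-2, g))))
u = Rational(2029, 676) (u = Add(3, Mul(-1, Pow(Add(-393, Add(23, Mul(-18, 17))), -1))) = Add(3, Mul(-1, Pow(Add(-393, Add(23, -306)), -1))) = Add(3, Mul(-1, Pow(Add(-393, -283), -1))) = Add(3, Mul(-1, Pow(-676, -1))) = Add(3, Mul(-1, Rational(-1, 676))) = Add(3, Rational(1, 676)) = Rational(2029, 676) ≈ 3.0015)
Pow(Add(Function('A')(56), u), Rational(1, 2)) = Pow(Add(Add(5, Mul(-1, 56, Add(-2, 56))), Rational(2029, 676)), Rational(1, 2)) = Pow(Add(Add(5, Mul(-1, 56, 54)), Rational(2029, 676)), Rational(1, 2)) = Pow(Add(Add(5, -3024), Rational(2029, 676)), Rational(1, 2)) = Pow(Add(-3019, Rational(2029, 676)), Rational(1, 2)) = Pow(Rational(-2038815, 676), Rational(1, 2)) = Mul(Rational(3, 26), I, Pow(226535, Rational(1, 2)))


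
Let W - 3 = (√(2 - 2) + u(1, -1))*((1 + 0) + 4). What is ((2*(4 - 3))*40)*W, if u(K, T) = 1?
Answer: 640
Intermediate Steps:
W = 8 (W = 3 + (√(2 - 2) + 1)*((1 + 0) + 4) = 3 + (√0 + 1)*(1 + 4) = 3 + (0 + 1)*5 = 3 + 1*5 = 3 + 5 = 8)
((2*(4 - 3))*40)*W = ((2*(4 - 3))*40)*8 = ((2*1)*40)*8 = (2*40)*8 = 80*8 = 640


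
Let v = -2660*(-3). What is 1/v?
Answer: 1/7980 ≈ 0.00012531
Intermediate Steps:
v = 7980 (v = -38*(-210) = 7980)
1/v = 1/7980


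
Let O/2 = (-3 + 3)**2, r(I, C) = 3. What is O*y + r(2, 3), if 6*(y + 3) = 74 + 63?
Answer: 3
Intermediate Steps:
y = 119/6 (y = -3 + (74 + 63)/6 = -3 + (1/6)*137 = -3 + 137/6 = 119/6 ≈ 19.833)
O = 0 (O = 2*(-3 + 3)**2 = 2*0**2 = 2*0 = 0)
O*y + r(2, 3) = 0*(119/6) + 3 = 0 + 3 = 3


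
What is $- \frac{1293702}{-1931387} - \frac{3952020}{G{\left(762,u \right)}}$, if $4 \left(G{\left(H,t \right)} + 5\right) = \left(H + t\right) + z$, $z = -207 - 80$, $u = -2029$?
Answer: $\frac{15266778246954}{1520001569} \approx 10044.0$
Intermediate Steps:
$z = -287$
$G{\left(H,t \right)} = - \frac{307}{4} + \frac{H}{4} + \frac{t}{4}$ ($G{\left(H,t \right)} = -5 + \frac{\left(H + t\right) - 287}{4} = -5 + \frac{-287 + H + t}{4} = -5 + \left(- \frac{287}{4} + \frac{H}{4} + \frac{t}{4}\right) = - \frac{307}{4} + \frac{H}{4} + \frac{t}{4}$)
$- \frac{1293702}{-1931387} - \frac{3952020}{G{\left(762,u \right)}} = - \frac{1293702}{-1931387} - \frac{3952020}{- \frac{307}{4} + \frac{1}{4} \cdot 762 + \frac{1}{4} \left(-2029\right)} = \left(-1293702\right) \left(- \frac{1}{1931387}\right) - \frac{3952020}{- \frac{307}{4} + \frac{381}{2} - \frac{2029}{4}} = \frac{1293702}{1931387} - \frac{3952020}{- \frac{787}{2}} = \frac{1293702}{1931387} - - \frac{7904040}{787} = \frac{1293702}{1931387} + \frac{7904040}{787} = \frac{15266778246954}{1520001569}$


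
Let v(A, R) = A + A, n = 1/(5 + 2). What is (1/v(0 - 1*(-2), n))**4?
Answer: 1/256 ≈ 0.0039063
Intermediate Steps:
n = 1/7 ≈ 0.14286
v(A, R) = 2*A
(1/v(0 - 1*(-2), n))**4 = (1/(2*(0 - 1*(-2))))**4 = (1/(2*(0 + 2)))**4 = (1/(2*2))**4 = (1/4)**4 = 1/256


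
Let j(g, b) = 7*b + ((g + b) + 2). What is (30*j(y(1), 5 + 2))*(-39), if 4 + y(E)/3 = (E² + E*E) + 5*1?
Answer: -78390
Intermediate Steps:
y(E) = 3 + 6*E² (y(E) = -12 + 3*((E² + E*E) + 5*1) = -12 + 3*((E² + E²) + 5) = -12 + 3*(2*E² + 5) = -12 + 3*(5 + 2*E²) = -12 + (15 + 6*E²) = 3 + 6*E²)
j(g, b) = 2 + g + 8*b (j(g, b) = 7*b + ((b + g) + 2) = 7*b + (2 + b + g) = 2 + g + 8*b)
(30*j(y(1), 5 + 2))*(-39) = (30*(2 + (3 + 6*1²) + 8*(5 + 2)))*(-39) = (30*(2 + (3 + 6*1) + 8*7))*(-39) = (30*(2 + (3 + 6) + 56))*(-39) = (30*(2 + 9 + 56))*(-39) = (30*67)*(-39) = 2010*(-39) = -78390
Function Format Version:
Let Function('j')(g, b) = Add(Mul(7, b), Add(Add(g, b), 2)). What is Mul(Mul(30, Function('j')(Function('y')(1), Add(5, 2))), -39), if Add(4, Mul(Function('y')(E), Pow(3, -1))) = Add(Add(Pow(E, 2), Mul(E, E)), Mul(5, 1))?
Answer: -78390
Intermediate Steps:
Function('y')(E) = Add(3, Mul(6, Pow(E, 2))) (Function('y')(E) = Add(-12, Mul(3, Add(Add(Pow(E, 2), Mul(E, E)), Mul(5, 1)))) = Add(-12, Mul(3, Add(Add(Pow(E, 2), Pow(E, 2)), 5))) = Add(-12, Mul(3, Add(Mul(2, Pow(E, 2)), 5))) = Add(-12, Mul(3, Add(5, Mul(2, Pow(E, 2))))) = Add(-12, Add(15, Mul(6, Pow(E, 2)))) = Add(3, Mul(6, Pow(E, 2))))
Function('j')(g, b) = Add(2, g, Mul(8, b)) (Function('j')(g, b) = Add(Mul(7, b), Add(Add(b, g), 2)) = Add(Mul(7, b), Add(2, b, g)) = Add(2, g, Mul(8, b)))
Mul(Mul(30, Function('j')(Function('y')(1), Add(5, 2))), -39) = Mul(Mul(30, Add(2, Add(3, Mul(6, Pow(1, 2))), Mul(8, Add(5, 2)))), -39) = Mul(Mul(30, Add(2, Add(3, Mul(6, 1)), Mul(8, 7))), -39) = Mul(Mul(30, Add(2, Add(3, 6), 56)), -39) = Mul(Mul(30, Add(2, 9, 56)), -39) = Mul(Mul(30, 67), -39) = Mul(2010, -39) = -78390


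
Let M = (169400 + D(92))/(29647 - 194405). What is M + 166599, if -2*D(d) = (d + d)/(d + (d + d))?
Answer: 82345045927/494274 ≈ 1.6660e+5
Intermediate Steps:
D(d) = -⅓ (D(d) = -(d + d)/(2*(d + (d + d))) = -2*d/(2*(d + 2*d)) = -2*d/(2*(3*d)) = -2*d*1/(3*d)/2 = -½*⅔ = -⅓)
M = -508199/494274 (M = (169400 - ⅓)/(29647 - 194405) = (508199/3)/(-164758) = (508199/3)*(-1/164758) = -508199/494274 ≈ -1.0282)
M + 166599 = -508199/494274 + 166599 = 82345045927/494274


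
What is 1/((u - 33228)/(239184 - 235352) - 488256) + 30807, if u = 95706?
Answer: 28818939784483/935467257 ≈ 30807.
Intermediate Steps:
1/((u - 33228)/(239184 - 235352) - 488256) + 30807 = 1/((95706 - 33228)/(239184 - 235352) - 488256) + 30807 = 1/(62478/3832 - 488256) + 30807 = 1/(62478*(1/3832) - 488256) + 30807 = 1/(31239/1916 - 488256) + 30807 = 1/(-935467257/1916) + 30807 = -1916/935467257 + 30807 = 28818939784483/935467257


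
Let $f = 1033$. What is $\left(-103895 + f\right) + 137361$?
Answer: $34499$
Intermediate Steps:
$\left(-103895 + f\right) + 137361 = \left(-103895 + 1033\right) + 137361 = -102862 + 137361 = 34499$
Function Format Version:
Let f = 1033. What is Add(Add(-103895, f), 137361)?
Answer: 34499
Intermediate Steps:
Add(Add(-103895, f), 137361) = Add(Add(-103895, 1033), 137361) = Add(-102862, 137361) = 34499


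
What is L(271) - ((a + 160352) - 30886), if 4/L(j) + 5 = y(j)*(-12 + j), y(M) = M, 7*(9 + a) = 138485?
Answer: -18330025457/122822 ≈ -1.4924e+5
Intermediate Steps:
a = 138422/7 (a = -9 + (1/7)*138485 = -9 + 138485/7 = 138422/7 ≈ 19775.)
L(j) = 4/(-5 + j*(-12 + j))
L(271) - ((a + 160352) - 30886) = 4/(-5 + 271**2 - 12*271) - ((138422/7 + 160352) - 30886) = 4/(-5 + 73441 - 3252) - (1260886/7 - 30886) = 4/70184 - 1*1044684/7 = 4*(1/70184) - 1044684/7 = 1/17546 - 1044684/7 = -18330025457/122822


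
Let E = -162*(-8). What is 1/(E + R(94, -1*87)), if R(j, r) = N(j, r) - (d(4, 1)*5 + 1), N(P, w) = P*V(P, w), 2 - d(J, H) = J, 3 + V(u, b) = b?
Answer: -1/7155 ≈ -0.00013976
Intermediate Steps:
V(u, b) = -3 + b
d(J, H) = 2 - J
N(P, w) = P*(-3 + w)
E = 1296
R(j, r) = 9 + j*(-3 + r) (R(j, r) = j*(-3 + r) - ((2 - 1*4)*5 + 1) = j*(-3 + r) - ((2 - 4)*5 + 1) = j*(-3 + r) - (-2*5 + 1) = j*(-3 + r) - (-10 + 1) = j*(-3 + r) - 1*(-9) = j*(-3 + r) + 9 = 9 + j*(-3 + r))
1/(E + R(94, -1*87)) = 1/(1296 + (9 + 94*(-3 - 1*87))) = 1/(1296 + (9 + 94*(-3 - 87))) = 1/(1296 + (9 + 94*(-90))) = 1/(1296 + (9 - 8460)) = 1/(1296 - 8451) = 1/(-7155) = -1/7155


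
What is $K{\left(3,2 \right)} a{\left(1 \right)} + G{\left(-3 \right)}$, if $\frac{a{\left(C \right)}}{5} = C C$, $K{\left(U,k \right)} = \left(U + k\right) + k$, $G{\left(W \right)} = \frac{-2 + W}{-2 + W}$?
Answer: $36$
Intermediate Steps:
$G{\left(W \right)} = 1$
$K{\left(U,k \right)} = U + 2 k$
$a{\left(C \right)} = 5 C^{2}$ ($a{\left(C \right)} = 5 C C = 5 C^{2}$)
$K{\left(3,2 \right)} a{\left(1 \right)} + G{\left(-3 \right)} = \left(3 + 2 \cdot 2\right) 5 \cdot 1^{2} + 1 = \left(3 + 4\right) 5 \cdot 1 + 1 = 7 \cdot 5 + 1 = 35 + 1 = 36$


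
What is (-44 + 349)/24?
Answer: 305/24 ≈ 12.708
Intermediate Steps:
(-44 + 349)/24 = (1/24)*305 = 305/24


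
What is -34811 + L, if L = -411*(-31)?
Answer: -22070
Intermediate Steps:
L = 12741
-34811 + L = -34811 + 12741 = -22070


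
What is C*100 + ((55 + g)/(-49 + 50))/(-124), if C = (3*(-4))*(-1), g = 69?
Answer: 1199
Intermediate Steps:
C = 12 (C = -12*(-1) = 12)
C*100 + ((55 + g)/(-49 + 50))/(-124) = 12*100 + ((55 + 69)/(-49 + 50))/(-124) = 1200 + (124/1)*(-1/124) = 1200 + (124*1)*(-1/124) = 1200 + 124*(-1/124) = 1200 - 1 = 1199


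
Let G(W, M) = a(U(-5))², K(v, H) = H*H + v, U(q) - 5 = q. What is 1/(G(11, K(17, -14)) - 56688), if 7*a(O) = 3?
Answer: -49/2777703 ≈ -1.7640e-5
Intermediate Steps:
U(q) = 5 + q
a(O) = 3/7 (a(O) = (⅐)*3 = 3/7)
K(v, H) = v + H² (K(v, H) = H² + v = v + H²)
G(W, M) = 9/49 (G(W, M) = (3/7)² = 9/49)
1/(G(11, K(17, -14)) - 56688) = 1/(9/49 - 56688) = 1/(-2777703/49) = -49/2777703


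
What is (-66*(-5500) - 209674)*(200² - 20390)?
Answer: 3006722860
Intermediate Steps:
(-66*(-5500) - 209674)*(200² - 20390) = (363000 - 209674)*(40000 - 20390) = 153326*19610 = 3006722860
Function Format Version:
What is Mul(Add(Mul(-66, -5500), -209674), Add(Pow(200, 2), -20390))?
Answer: 3006722860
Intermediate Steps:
Mul(Add(Mul(-66, -5500), -209674), Add(Pow(200, 2), -20390)) = Mul(Add(363000, -209674), Add(40000, -20390)) = Mul(153326, 19610) = 3006722860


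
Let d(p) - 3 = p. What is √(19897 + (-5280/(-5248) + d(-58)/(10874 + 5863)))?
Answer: √37479382324052277/1372434 ≈ 141.06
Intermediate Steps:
d(p) = 3 + p
√(19897 + (-5280/(-5248) + d(-58)/(10874 + 5863))) = √(19897 + (-5280/(-5248) + (3 - 58)/(10874 + 5863))) = √(19897 + (-5280*(-1/5248) - 55/16737)) = √(19897 + (165/164 - 55*1/16737)) = √(19897 + (165/164 - 55/16737)) = √(19897 + 2752585/2744868) = √(54617391181/2744868) = √37479382324052277/1372434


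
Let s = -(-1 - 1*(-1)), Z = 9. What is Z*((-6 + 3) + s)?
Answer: -27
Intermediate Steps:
s = 0 (s = -(-1 + 1) = -1*0 = 0)
Z*((-6 + 3) + s) = 9*((-6 + 3) + 0) = 9*(-3 + 0) = 9*(-3) = -27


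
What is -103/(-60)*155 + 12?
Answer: 3337/12 ≈ 278.08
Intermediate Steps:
-103/(-60)*155 + 12 = -103*(-1/60)*155 + 12 = (103/60)*155 + 12 = 3193/12 + 12 = 3337/12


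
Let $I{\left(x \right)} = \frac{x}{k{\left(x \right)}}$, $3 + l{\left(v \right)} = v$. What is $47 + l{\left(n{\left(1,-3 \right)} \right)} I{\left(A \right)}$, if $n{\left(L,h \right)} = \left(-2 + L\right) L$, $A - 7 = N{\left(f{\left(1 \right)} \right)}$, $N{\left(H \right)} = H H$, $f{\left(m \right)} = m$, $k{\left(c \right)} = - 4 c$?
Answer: $48$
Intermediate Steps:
$N{\left(H \right)} = H^{2}$
$A = 8$ ($A = 7 + 1^{2} = 7 + 1 = 8$)
$n{\left(L,h \right)} = L \left(-2 + L\right)$
$l{\left(v \right)} = -3 + v$
$I{\left(x \right)} = - \frac{1}{4}$ ($I{\left(x \right)} = \frac{x}{\left(-4\right) x} = x \left(- \frac{1}{4 x}\right) = - \frac{1}{4}$)
$47 + l{\left(n{\left(1,-3 \right)} \right)} I{\left(A \right)} = 47 + \left(-3 + 1 \left(-2 + 1\right)\right) \left(- \frac{1}{4}\right) = 47 + \left(-3 + 1 \left(-1\right)\right) \left(- \frac{1}{4}\right) = 47 + \left(-3 - 1\right) \left(- \frac{1}{4}\right) = 47 - -1 = 47 + 1 = 48$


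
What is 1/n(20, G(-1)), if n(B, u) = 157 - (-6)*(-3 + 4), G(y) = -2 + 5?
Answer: 1/163 ≈ 0.0061350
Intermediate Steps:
G(y) = 3
n(B, u) = 163 (n(B, u) = 157 - (-6) = 157 - 1*(-6) = 157 + 6 = 163)
1/n(20, G(-1)) = 1/163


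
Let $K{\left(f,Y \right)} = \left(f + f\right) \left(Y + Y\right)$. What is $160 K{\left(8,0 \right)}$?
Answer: $0$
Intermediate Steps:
$K{\left(f,Y \right)} = 4 Y f$ ($K{\left(f,Y \right)} = 2 f 2 Y = 4 Y f$)
$160 K{\left(8,0 \right)} = 160 \cdot 4 \cdot 0 \cdot 8 = 160 \cdot 0 = 0$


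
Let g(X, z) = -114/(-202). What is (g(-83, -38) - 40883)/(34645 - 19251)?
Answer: -2064563/777397 ≈ -2.6557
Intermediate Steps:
g(X, z) = 57/101 (g(X, z) = -114*(-1/202) = 57/101)
(g(-83, -38) - 40883)/(34645 - 19251) = (57/101 - 40883)/(34645 - 19251) = -4129126/101/15394 = -4129126/101*1/15394 = -2064563/777397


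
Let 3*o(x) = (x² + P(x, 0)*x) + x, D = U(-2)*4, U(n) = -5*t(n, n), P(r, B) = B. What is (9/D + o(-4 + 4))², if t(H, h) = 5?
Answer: 81/10000 ≈ 0.0081000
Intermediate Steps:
U(n) = -25 (U(n) = -5*5 = -25)
D = -100 (D = -25*4 = -100)
o(x) = x/3 + x²/3 (o(x) = ((x² + 0*x) + x)/3 = ((x² + 0) + x)/3 = (x² + x)/3 = (x + x²)/3 = x/3 + x²/3)
(9/D + o(-4 + 4))² = (9/(-100) + (-4 + 4)*(1 + (-4 + 4))/3)² = (9*(-1/100) + (⅓)*0*(1 + 0))² = (-9/100 + (⅓)*0*1)² = (-9/100 + 0)² = (-9/100)² = 81/10000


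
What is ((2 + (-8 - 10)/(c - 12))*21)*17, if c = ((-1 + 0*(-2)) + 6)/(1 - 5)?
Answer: 63546/53 ≈ 1199.0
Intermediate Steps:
c = -5/4 (c = ((-1 + 0) + 6)/(-4) = (-1 + 6)*(-1/4) = 5*(-1/4) = -5/4 ≈ -1.2500)
((2 + (-8 - 10)/(c - 12))*21)*17 = ((2 + (-8 - 10)/(-5/4 - 12))*21)*17 = ((2 - 18/(-53/4))*21)*17 = ((2 - 18*(-4/53))*21)*17 = ((2 + 72/53)*21)*17 = ((178/53)*21)*17 = (3738/53)*17 = 63546/53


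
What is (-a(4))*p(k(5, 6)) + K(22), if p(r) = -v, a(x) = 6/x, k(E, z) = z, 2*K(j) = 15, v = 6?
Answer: 33/2 ≈ 16.500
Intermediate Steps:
K(j) = 15/2 (K(j) = (1/2)*15 = 15/2)
p(r) = -6 (p(r) = -1*6 = -6)
(-a(4))*p(k(5, 6)) + K(22) = -6/4*(-6) + 15/2 = -1*3/2*(-6) + 15/2 = -3/2*(-6) + 15/2 = 9 + 15/2 = 33/2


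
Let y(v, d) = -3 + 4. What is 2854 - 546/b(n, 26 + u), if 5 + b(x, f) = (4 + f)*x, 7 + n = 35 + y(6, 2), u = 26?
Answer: 4620080/1619 ≈ 2853.7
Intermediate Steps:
y(v, d) = 1
n = 29 (n = -7 + (35 + 1) = -7 + 36 = 29)
b(x, f) = -5 + x*(4 + f) (b(x, f) = -5 + (4 + f)*x = -5 + x*(4 + f))
2854 - 546/b(n, 26 + u) = 2854 - 546/(-5 + 4*29 + (26 + 26)*29) = 2854 - 546/(-5 + 116 + 52*29) = 2854 - 546/(-5 + 116 + 1508) = 2854 - 546/1619 = 4620080/1619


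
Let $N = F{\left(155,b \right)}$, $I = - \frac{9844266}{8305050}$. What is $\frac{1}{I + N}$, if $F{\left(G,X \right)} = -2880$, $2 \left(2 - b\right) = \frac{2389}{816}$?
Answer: $- \frac{1384175}{3988064711} \approx -0.00034708$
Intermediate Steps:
$b = \frac{875}{1632}$ ($b = 2 - \frac{2389 \cdot \frac{1}{816}}{2} = 2 - \frac{2389}{1632} = \frac{875}{1632} \approx 0.53615$)
$I = - \frac{1640711}{1384175}$ ($I = \left(-9844266\right) \frac{1}{8305050} = - \frac{1640711}{1384175} \approx -1.1853$)
$N = -2880$
$\frac{1}{I + N} = \frac{1}{- \frac{1640711}{1384175} - 2880} = \frac{1}{- \frac{3988064711}{1384175}} = - \frac{1384175}{3988064711}$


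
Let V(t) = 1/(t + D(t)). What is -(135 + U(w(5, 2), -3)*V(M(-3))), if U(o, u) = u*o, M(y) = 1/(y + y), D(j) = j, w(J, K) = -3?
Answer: -108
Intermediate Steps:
M(y) = 1/(2*y)
U(o, u) = o*u
V(t) = 1/(2*t) (V(t) = 1/(t + t) = 1/(2*t))
-(135 + U(w(5, 2), -3)*V(M(-3))) = -(135 + (-3*(-3))*(1/(2*(((½)/(-3)))))) = -(135 + 9*(1/(2*(((½)*(-⅓)))))) = -(135 + 9*(1/(2*(-⅙)))) = -(135 + 9*((½)*(-6))) = -(135 + 9*(-3)) = -(135 - 27) = -1*108 = -108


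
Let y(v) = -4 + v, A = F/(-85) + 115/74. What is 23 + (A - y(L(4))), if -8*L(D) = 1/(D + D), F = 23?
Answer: 5696041/201280 ≈ 28.299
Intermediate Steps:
L(D) = -1/(16*D) (L(D) = -1/(8*(D + D)) = -1/(2*D)/8 = -1/(16*D))
A = 8073/6290 (A = 23/(-85) + 115/74 = 23*(-1/85) + 115*(1/74) = -23/85 + 115/74 = 8073/6290 ≈ 1.2835)
23 + (A - y(L(4))) = 23 + (8073/6290 - (-4 - 1/16/4)) = 23 + (8073/6290 - (-4 - 1/16*¼)) = 23 + (8073/6290 - (-4 - 1/64)) = 23 + (8073/6290 - 1*(-257/64)) = 23 + (8073/6290 + 257/64) = 23 + 1066601/201280 = 5696041/201280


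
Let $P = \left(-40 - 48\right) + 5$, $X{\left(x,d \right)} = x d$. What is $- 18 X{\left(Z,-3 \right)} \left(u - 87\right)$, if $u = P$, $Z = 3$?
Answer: $-27540$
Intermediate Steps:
$X{\left(x,d \right)} = d x$
$P = -83$ ($P = -88 + 5 = -83$)
$u = -83$
$- 18 X{\left(Z,-3 \right)} \left(u - 87\right) = - 18 \left(\left(-3\right) 3\right) \left(-83 - 87\right) = \left(-18\right) \left(-9\right) \left(-170\right) = 162 \left(-170\right) = -27540$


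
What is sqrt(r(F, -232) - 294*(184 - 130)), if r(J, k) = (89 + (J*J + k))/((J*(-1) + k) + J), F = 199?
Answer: I*sqrt(53979005)/58 ≈ 126.67*I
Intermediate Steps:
r(J, k) = (89 + k + J**2)/k (r(J, k) = (89 + (J**2 + k))/((-J + k) + J) = (89 + (k + J**2))/((k - J) + J) = (89 + k + J**2)/k)
sqrt(r(F, -232) - 294*(184 - 130)) = sqrt((89 - 232 + 199**2)/(-232) - 294*(184 - 130)) = sqrt(-(89 - 232 + 39601)/232 - 294*54) = sqrt(-1/232*39458 - 15876) = sqrt(-19729/116 - 15876) = sqrt(-1861345/116) = I*sqrt(53979005)/58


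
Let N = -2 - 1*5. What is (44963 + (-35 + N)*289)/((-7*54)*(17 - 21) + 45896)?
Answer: 32825/47408 ≈ 0.69239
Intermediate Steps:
N = -7 (N = -2 - 5 = -7)
(44963 + (-35 + N)*289)/((-7*54)*(17 - 21) + 45896) = (44963 + (-35 - 7)*289)/((-7*54)*(17 - 21) + 45896) = (44963 - 42*289)/(-378*(-4) + 45896) = (44963 - 12138)/(1512 + 45896) = 32825/47408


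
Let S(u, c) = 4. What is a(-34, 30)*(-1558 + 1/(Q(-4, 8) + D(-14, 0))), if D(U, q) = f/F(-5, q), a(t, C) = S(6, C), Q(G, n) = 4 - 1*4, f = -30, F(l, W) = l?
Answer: -18694/3 ≈ -6231.3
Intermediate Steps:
Q(G, n) = 0 (Q(G, n) = 4 - 4 = 0)
a(t, C) = 4
D(U, q) = 6 (D(U, q) = -30/(-5) = -30*(-⅕) = 6)
a(-34, 30)*(-1558 + 1/(Q(-4, 8) + D(-14, 0))) = 4*(-1558 + 1/(0 + 6)) = 4*(-1558 + 1/6) = 4*(-1558 + ⅙) = 4*(-9347/6) = -18694/3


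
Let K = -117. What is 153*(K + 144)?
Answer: 4131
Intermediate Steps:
153*(K + 144) = 153*(-117 + 144) = 153*27 = 4131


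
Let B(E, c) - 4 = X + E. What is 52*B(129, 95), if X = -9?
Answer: 6448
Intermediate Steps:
B(E, c) = -5 + E (B(E, c) = 4 + (-9 + E) = -5 + E)
52*B(129, 95) = 52*(-5 + 129) = 52*124 = 6448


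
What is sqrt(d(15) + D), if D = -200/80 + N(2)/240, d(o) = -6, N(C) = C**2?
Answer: I*sqrt(7635)/30 ≈ 2.9126*I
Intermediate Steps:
D = -149/60 (D = -200/80 + 2**2/240 = -200*1/80 + 4*(1/240) = -5/2 + 1/60 = -149/60 ≈ -2.4833)
sqrt(d(15) + D) = sqrt(-6 - 149/60) = sqrt(-509/60) = I*sqrt(7635)/30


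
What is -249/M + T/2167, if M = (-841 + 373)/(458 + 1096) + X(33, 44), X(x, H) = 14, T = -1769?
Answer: -146028409/7688516 ≈ -18.993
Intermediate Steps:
M = 3548/259 (M = (-841 + 373)/(458 + 1096) + 14 = -468/1554 + 14 = -468*1/1554 + 14 = -78/259 + 14 = 3548/259 ≈ 13.699)
-249/M + T/2167 = -249/3548/259 - 1769/2167 = -249*259/3548 - 1769*1/2167 = -64491/3548 - 1769/2167 = -146028409/7688516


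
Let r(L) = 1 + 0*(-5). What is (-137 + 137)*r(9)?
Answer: 0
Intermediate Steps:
r(L) = 1 (r(L) = 1 + 0 = 1)
(-137 + 137)*r(9) = (-137 + 137)*1 = 0*1 = 0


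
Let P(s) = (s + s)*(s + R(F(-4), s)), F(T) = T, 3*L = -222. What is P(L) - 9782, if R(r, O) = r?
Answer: 1762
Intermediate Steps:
L = -74 (L = (⅓)*(-222) = -74)
P(s) = 2*s*(-4 + s) (P(s) = (s + s)*(s - 4) = (2*s)*(-4 + s) = 2*s*(-4 + s))
P(L) - 9782 = 2*(-74)*(-4 - 74) - 9782 = 2*(-74)*(-78) - 9782 = 11544 - 9782 = 1762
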